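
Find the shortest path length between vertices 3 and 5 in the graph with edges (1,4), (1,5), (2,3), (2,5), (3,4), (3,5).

Step 1: Build adjacency list:
  1: 4, 5
  2: 3, 5
  3: 2, 4, 5
  4: 1, 3
  5: 1, 2, 3

Step 2: BFS from vertex 3 to find shortest path to 5:
  vertex 2 reached at distance 1
  vertex 4 reached at distance 1
  vertex 5 reached at distance 1

Step 3: Shortest path: 3 -> 5
Path length: 1 edge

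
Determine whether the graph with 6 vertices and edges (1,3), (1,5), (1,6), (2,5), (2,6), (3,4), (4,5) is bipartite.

Step 1: Attempt 2-coloring using BFS:
  Start at vertex 1, assign color 0
  Color vertex 3 with color 1 (neighbor of 1)
  Color vertex 5 with color 1 (neighbor of 1)
  Color vertex 6 with color 1 (neighbor of 1)
  Color vertex 4 with color 0 (neighbor of 3)
  Color vertex 2 with color 0 (neighbor of 5)

Step 2: 2-coloring succeeded. No conflicts found.
  Set A (color 0): {1, 2, 4}
  Set B (color 1): {3, 5, 6}

The graph is bipartite with partition {1, 2, 4}, {3, 5, 6}.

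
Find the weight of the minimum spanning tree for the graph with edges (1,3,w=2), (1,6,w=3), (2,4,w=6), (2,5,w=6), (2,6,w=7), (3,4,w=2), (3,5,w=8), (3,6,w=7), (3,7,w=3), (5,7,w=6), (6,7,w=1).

Apply Kruskal's algorithm (sort edges by weight, add if no cycle):

Sorted edges by weight:
  (6,7) w=1
  (1,3) w=2
  (3,4) w=2
  (1,6) w=3
  (3,7) w=3
  (2,5) w=6
  (2,4) w=6
  (5,7) w=6
  (2,6) w=7
  (3,6) w=7
  (3,5) w=8

Add edge (6,7) w=1 -- no cycle. Running total: 1
Add edge (1,3) w=2 -- no cycle. Running total: 3
Add edge (3,4) w=2 -- no cycle. Running total: 5
Add edge (1,6) w=3 -- no cycle. Running total: 8
Skip edge (3,7) w=3 -- would create cycle
Add edge (2,5) w=6 -- no cycle. Running total: 14
Add edge (2,4) w=6 -- no cycle. Running total: 20

MST edges: (6,7,w=1), (1,3,w=2), (3,4,w=2), (1,6,w=3), (2,5,w=6), (2,4,w=6)
Total MST weight: 1 + 2 + 2 + 3 + 6 + 6 = 20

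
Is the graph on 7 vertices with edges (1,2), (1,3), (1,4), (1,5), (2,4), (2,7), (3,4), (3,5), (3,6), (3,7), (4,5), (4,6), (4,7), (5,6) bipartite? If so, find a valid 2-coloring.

Step 1: Attempt 2-coloring using BFS:
  Start at vertex 1, assign color 0
  Color vertex 2 with color 1 (neighbor of 1)
  Color vertex 3 with color 1 (neighbor of 1)
  Color vertex 4 with color 1 (neighbor of 1)
  Color vertex 5 with color 1 (neighbor of 1)

Step 2: Conflict found! Vertices 2 and 4 are adjacent but have the same color.
This means the graph contains an odd cycle.

The graph is NOT bipartite.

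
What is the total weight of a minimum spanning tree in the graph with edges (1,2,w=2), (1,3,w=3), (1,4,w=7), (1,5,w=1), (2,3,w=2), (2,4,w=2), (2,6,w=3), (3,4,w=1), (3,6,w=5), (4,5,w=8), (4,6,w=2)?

Apply Kruskal's algorithm (sort edges by weight, add if no cycle):

Sorted edges by weight:
  (1,5) w=1
  (3,4) w=1
  (1,2) w=2
  (2,3) w=2
  (2,4) w=2
  (4,6) w=2
  (1,3) w=3
  (2,6) w=3
  (3,6) w=5
  (1,4) w=7
  (4,5) w=8

Add edge (1,5) w=1 -- no cycle. Running total: 1
Add edge (3,4) w=1 -- no cycle. Running total: 2
Add edge (1,2) w=2 -- no cycle. Running total: 4
Add edge (2,3) w=2 -- no cycle. Running total: 6
Skip edge (2,4) w=2 -- would create cycle
Add edge (4,6) w=2 -- no cycle. Running total: 8

MST edges: (1,5,w=1), (3,4,w=1), (1,2,w=2), (2,3,w=2), (4,6,w=2)
Total MST weight: 1 + 1 + 2 + 2 + 2 = 8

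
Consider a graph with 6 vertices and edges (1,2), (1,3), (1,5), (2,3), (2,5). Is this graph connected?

Step 1: Build adjacency list from edges:
  1: 2, 3, 5
  2: 1, 3, 5
  3: 1, 2
  4: (none)
  5: 1, 2
  6: (none)

Step 2: Run BFS/DFS from vertex 1:
  Visited: {1, 2, 3, 5}
  Reached 4 of 6 vertices

Step 3: Only 4 of 6 vertices reached. Graph is disconnected.
Connected components: {1, 2, 3, 5}, {4}, {6}
Answer: No, the graph is not connected (3 components).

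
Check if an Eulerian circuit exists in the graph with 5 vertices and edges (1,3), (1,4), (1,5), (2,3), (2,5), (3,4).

Step 1: Find the degree of each vertex:
  deg(1) = 3
  deg(2) = 2
  deg(3) = 3
  deg(4) = 2
  deg(5) = 2

Step 2: Count vertices with odd degree:
  Odd-degree vertices: 1, 3 (2 total)

Step 3: Apply Euler's theorem:
  - Eulerian circuit exists iff graph is connected and all vertices have even degree
  - Eulerian path exists iff graph is connected and has 0 or 2 odd-degree vertices

Graph is connected with exactly 2 odd-degree vertices (1, 3).
Eulerian path exists (starting and ending at the odd-degree vertices), but no Eulerian circuit.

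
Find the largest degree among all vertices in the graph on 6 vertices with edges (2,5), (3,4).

Step 1: Count edges incident to each vertex:
  deg(1) = 0 (neighbors: none)
  deg(2) = 1 (neighbors: 5)
  deg(3) = 1 (neighbors: 4)
  deg(4) = 1 (neighbors: 3)
  deg(5) = 1 (neighbors: 2)
  deg(6) = 0 (neighbors: none)

Step 2: Find maximum:
  max(0, 1, 1, 1, 1, 0) = 1 (vertex 2)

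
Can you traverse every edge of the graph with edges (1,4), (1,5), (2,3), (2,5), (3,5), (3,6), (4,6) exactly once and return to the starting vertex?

Step 1: Find the degree of each vertex:
  deg(1) = 2
  deg(2) = 2
  deg(3) = 3
  deg(4) = 2
  deg(5) = 3
  deg(6) = 2

Step 2: Count vertices with odd degree:
  Odd-degree vertices: 3, 5 (2 total)

Step 3: Apply Euler's theorem:
  - Eulerian circuit exists iff graph is connected and all vertices have even degree
  - Eulerian path exists iff graph is connected and has 0 or 2 odd-degree vertices

Graph is connected with exactly 2 odd-degree vertices (3, 5).
Eulerian path exists (starting and ending at the odd-degree vertices), but no Eulerian circuit.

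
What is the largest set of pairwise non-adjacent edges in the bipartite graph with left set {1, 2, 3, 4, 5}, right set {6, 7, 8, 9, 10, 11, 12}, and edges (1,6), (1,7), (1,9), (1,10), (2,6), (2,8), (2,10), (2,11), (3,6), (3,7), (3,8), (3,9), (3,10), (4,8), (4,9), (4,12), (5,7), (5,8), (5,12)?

Step 1: List the neighbors of each left vertex:
  1: 6, 7, 9, 10
  2: 6, 8, 10, 11
  3: 6, 7, 8, 9, 10
  4: 8, 9, 12
  5: 7, 8, 12

Step 2: Greedily match left vertices, then look for augmenting paths:
  Match 1 -- 6
  Match 2 -- 8
  Match 3 -- 7
  Match 4 -- 9
  Match 5 -- 12
  No augmenting path remains.

Step 3: Verify this is maximum:
  Matching size 5 = min(|L|, |R|) = min(5, 7), which is an upper bound, so this matching is maximum.

Maximum matching: {(1,6), (2,8), (3,7), (4,9), (5,12)}
Size: 5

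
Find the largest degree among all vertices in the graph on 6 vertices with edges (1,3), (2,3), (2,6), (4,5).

Step 1: Count edges incident to each vertex:
  deg(1) = 1 (neighbors: 3)
  deg(2) = 2 (neighbors: 3, 6)
  deg(3) = 2 (neighbors: 1, 2)
  deg(4) = 1 (neighbors: 5)
  deg(5) = 1 (neighbors: 4)
  deg(6) = 1 (neighbors: 2)

Step 2: Find maximum:
  max(1, 2, 2, 1, 1, 1) = 2 (vertex 2)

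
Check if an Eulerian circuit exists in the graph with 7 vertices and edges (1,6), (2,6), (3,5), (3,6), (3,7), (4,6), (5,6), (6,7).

Step 1: Find the degree of each vertex:
  deg(1) = 1
  deg(2) = 1
  deg(3) = 3
  deg(4) = 1
  deg(5) = 2
  deg(6) = 6
  deg(7) = 2

Step 2: Count vertices with odd degree:
  Odd-degree vertices: 1, 2, 3, 4 (4 total)

Step 3: Apply Euler's theorem:
  - Eulerian circuit exists iff graph is connected and all vertices have even degree
  - Eulerian path exists iff graph is connected and has 0 or 2 odd-degree vertices

Graph has 4 odd-degree vertices (need 0 or 2).
Neither Eulerian path nor Eulerian circuit exists.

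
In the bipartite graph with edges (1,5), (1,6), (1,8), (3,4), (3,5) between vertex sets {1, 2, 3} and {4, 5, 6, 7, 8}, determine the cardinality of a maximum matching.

Step 1: List the neighbors of each left vertex:
  1: 5, 6, 8
  2: (none)
  3: 4, 5

Step 2: Greedily match left vertices, then look for augmenting paths:
  Match 1 -- 5
  Match 3 -- 4
  No augmenting path remains.

Step 3: Verify this is maximum:
  Matching has size 2. The vertex set {1, 3} covers every edge and has size 2; any matching has at most one edge per cover vertex, so 2 is maximum (König's theorem).

Maximum matching: {(1,5), (3,4)}
Size: 2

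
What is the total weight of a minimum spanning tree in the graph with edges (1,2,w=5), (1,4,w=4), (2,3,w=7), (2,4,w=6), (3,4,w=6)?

Apply Kruskal's algorithm (sort edges by weight, add if no cycle):

Sorted edges by weight:
  (1,4) w=4
  (1,2) w=5
  (2,4) w=6
  (3,4) w=6
  (2,3) w=7

Add edge (1,4) w=4 -- no cycle. Running total: 4
Add edge (1,2) w=5 -- no cycle. Running total: 9
Skip edge (2,4) w=6 -- would create cycle
Add edge (3,4) w=6 -- no cycle. Running total: 15

MST edges: (1,4,w=4), (1,2,w=5), (3,4,w=6)
Total MST weight: 4 + 5 + 6 = 15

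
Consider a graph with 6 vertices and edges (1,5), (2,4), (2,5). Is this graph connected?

Step 1: Build adjacency list from edges:
  1: 5
  2: 4, 5
  3: (none)
  4: 2
  5: 1, 2
  6: (none)

Step 2: Run BFS/DFS from vertex 1:
  Visited: {1, 5, 2, 4}
  Reached 4 of 6 vertices

Step 3: Only 4 of 6 vertices reached. Graph is disconnected.
Connected components: {1, 2, 4, 5}, {3}, {6}
Answer: No, the graph is not connected (3 components).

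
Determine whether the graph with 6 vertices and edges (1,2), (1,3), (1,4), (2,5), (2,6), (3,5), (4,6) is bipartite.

Step 1: Attempt 2-coloring using BFS:
  Start at vertex 1, assign color 0
  Color vertex 2 with color 1 (neighbor of 1)
  Color vertex 3 with color 1 (neighbor of 1)
  Color vertex 4 with color 1 (neighbor of 1)
  Color vertex 5 with color 0 (neighbor of 2)
  Color vertex 6 with color 0 (neighbor of 2)

Step 2: 2-coloring succeeded. No conflicts found.
  Set A (color 0): {1, 5, 6}
  Set B (color 1): {2, 3, 4}

The graph is bipartite with partition {1, 5, 6}, {2, 3, 4}.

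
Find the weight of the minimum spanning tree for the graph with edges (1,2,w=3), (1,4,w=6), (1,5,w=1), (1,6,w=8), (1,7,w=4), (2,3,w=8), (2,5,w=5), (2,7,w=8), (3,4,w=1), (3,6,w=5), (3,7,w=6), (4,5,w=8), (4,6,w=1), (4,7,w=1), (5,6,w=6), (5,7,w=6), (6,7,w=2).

Apply Kruskal's algorithm (sort edges by weight, add if no cycle):

Sorted edges by weight:
  (1,5) w=1
  (3,4) w=1
  (4,6) w=1
  (4,7) w=1
  (6,7) w=2
  (1,2) w=3
  (1,7) w=4
  (2,5) w=5
  (3,6) w=5
  (1,4) w=6
  (3,7) w=6
  (5,6) w=6
  (5,7) w=6
  (1,6) w=8
  (2,3) w=8
  (2,7) w=8
  (4,5) w=8

Add edge (1,5) w=1 -- no cycle. Running total: 1
Add edge (3,4) w=1 -- no cycle. Running total: 2
Add edge (4,6) w=1 -- no cycle. Running total: 3
Add edge (4,7) w=1 -- no cycle. Running total: 4
Skip edge (6,7) w=2 -- would create cycle
Add edge (1,2) w=3 -- no cycle. Running total: 7
Add edge (1,7) w=4 -- no cycle. Running total: 11

MST edges: (1,5,w=1), (3,4,w=1), (4,6,w=1), (4,7,w=1), (1,2,w=3), (1,7,w=4)
Total MST weight: 1 + 1 + 1 + 1 + 3 + 4 = 11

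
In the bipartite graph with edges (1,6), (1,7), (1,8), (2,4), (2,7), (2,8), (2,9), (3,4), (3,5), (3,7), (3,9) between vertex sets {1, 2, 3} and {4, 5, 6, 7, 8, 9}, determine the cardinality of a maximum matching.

Step 1: List the neighbors of each left vertex:
  1: 6, 7, 8
  2: 4, 7, 8, 9
  3: 4, 5, 7, 9

Step 2: Greedily match left vertices, then look for augmenting paths:
  Match 1 -- 6
  Match 2 -- 4
  Match 3 -- 5
  No augmenting path remains.

Step 3: Verify this is maximum:
  Matching size 3 = min(|L|, |R|) = min(3, 6), which is an upper bound, so this matching is maximum.

Maximum matching: {(1,6), (2,4), (3,5)}
Size: 3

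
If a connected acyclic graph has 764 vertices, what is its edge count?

A tree on n vertices always has exactly n - 1 edges.
For n = 764: edges = 764 - 1 = 763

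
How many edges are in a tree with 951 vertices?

A tree on n vertices always has exactly n - 1 edges.
For n = 951: edges = 951 - 1 = 950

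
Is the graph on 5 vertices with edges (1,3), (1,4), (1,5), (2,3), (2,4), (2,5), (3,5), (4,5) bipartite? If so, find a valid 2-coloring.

Step 1: Attempt 2-coloring using BFS:
  Start at vertex 1, assign color 0
  Color vertex 3 with color 1 (neighbor of 1)
  Color vertex 4 with color 1 (neighbor of 1)
  Color vertex 5 with color 1 (neighbor of 1)
  Color vertex 2 with color 0 (neighbor of 3)

Step 2: Conflict found! Vertices 3 and 5 are adjacent but have the same color.
This means the graph contains an odd cycle.

The graph is NOT bipartite.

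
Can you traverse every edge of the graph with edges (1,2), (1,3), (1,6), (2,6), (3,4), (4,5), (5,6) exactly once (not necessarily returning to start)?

Step 1: Find the degree of each vertex:
  deg(1) = 3
  deg(2) = 2
  deg(3) = 2
  deg(4) = 2
  deg(5) = 2
  deg(6) = 3

Step 2: Count vertices with odd degree:
  Odd-degree vertices: 1, 6 (2 total)

Step 3: Apply Euler's theorem:
  - Eulerian circuit exists iff graph is connected and all vertices have even degree
  - Eulerian path exists iff graph is connected and has 0 or 2 odd-degree vertices

Graph is connected with exactly 2 odd-degree vertices (1, 6).
Eulerian path exists (starting and ending at the odd-degree vertices), but no Eulerian circuit.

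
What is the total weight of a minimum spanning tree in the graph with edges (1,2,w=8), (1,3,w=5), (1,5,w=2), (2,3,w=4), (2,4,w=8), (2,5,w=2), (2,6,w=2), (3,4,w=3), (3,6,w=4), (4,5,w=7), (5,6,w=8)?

Apply Kruskal's algorithm (sort edges by weight, add if no cycle):

Sorted edges by weight:
  (1,5) w=2
  (2,5) w=2
  (2,6) w=2
  (3,4) w=3
  (2,3) w=4
  (3,6) w=4
  (1,3) w=5
  (4,5) w=7
  (1,2) w=8
  (2,4) w=8
  (5,6) w=8

Add edge (1,5) w=2 -- no cycle. Running total: 2
Add edge (2,5) w=2 -- no cycle. Running total: 4
Add edge (2,6) w=2 -- no cycle. Running total: 6
Add edge (3,4) w=3 -- no cycle. Running total: 9
Add edge (2,3) w=4 -- no cycle. Running total: 13

MST edges: (1,5,w=2), (2,5,w=2), (2,6,w=2), (3,4,w=3), (2,3,w=4)
Total MST weight: 2 + 2 + 2 + 3 + 4 = 13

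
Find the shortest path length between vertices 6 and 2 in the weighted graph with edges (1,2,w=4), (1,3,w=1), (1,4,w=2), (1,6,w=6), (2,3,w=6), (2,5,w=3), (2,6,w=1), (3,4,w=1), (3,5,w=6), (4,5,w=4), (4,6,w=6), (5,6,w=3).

Step 1: Build adjacency list with weights:
  1: 2(w=4), 3(w=1), 4(w=2), 6(w=6)
  2: 1(w=4), 3(w=6), 5(w=3), 6(w=1)
  3: 1(w=1), 2(w=6), 4(w=1), 5(w=6)
  4: 1(w=2), 3(w=1), 5(w=4), 6(w=6)
  5: 2(w=3), 3(w=6), 4(w=4), 6(w=3)
  6: 1(w=6), 2(w=1), 4(w=6), 5(w=3)

Step 2: Apply Dijkstra's algorithm from vertex 6:
  Visit vertex 6 (distance=0)
    Update dist[1] = 6
    Update dist[2] = 1
    Update dist[4] = 6
    Update dist[5] = 3
  Visit vertex 2 (distance=1)
    Update dist[1] = 5
    Update dist[3] = 7

Step 3: Shortest path: 6 -> 2
Total weight: 1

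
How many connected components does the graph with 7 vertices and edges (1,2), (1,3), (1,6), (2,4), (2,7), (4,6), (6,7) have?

Step 1: Build adjacency list from edges:
  1: 2, 3, 6
  2: 1, 4, 7
  3: 1
  4: 2, 6
  5: (none)
  6: 1, 4, 7
  7: 2, 6

Step 2: Run BFS/DFS from vertex 1:
  Visited: {1, 2, 3, 6, 4, 7}
  Reached 6 of 7 vertices

Step 3: Only 6 of 7 vertices reached. Graph is disconnected.
Connected components: {1, 2, 3, 4, 6, 7}, {5}
Number of connected components: 2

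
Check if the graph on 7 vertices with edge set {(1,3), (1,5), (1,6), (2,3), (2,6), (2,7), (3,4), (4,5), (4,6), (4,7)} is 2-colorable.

Step 1: Attempt 2-coloring using BFS:
  Start at vertex 1, assign color 0
  Color vertex 3 with color 1 (neighbor of 1)
  Color vertex 5 with color 1 (neighbor of 1)
  Color vertex 6 with color 1 (neighbor of 1)
  Color vertex 2 with color 0 (neighbor of 3)
  Color vertex 4 with color 0 (neighbor of 3)
  Color vertex 7 with color 1 (neighbor of 2)

Step 2: 2-coloring succeeded. No conflicts found.
  Set A (color 0): {1, 2, 4}
  Set B (color 1): {3, 5, 6, 7}

The graph is bipartite with partition {1, 2, 4}, {3, 5, 6, 7}.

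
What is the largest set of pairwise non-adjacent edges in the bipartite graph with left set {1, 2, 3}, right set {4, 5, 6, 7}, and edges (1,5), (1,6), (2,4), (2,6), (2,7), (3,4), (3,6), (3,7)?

Step 1: List the neighbors of each left vertex:
  1: 5, 6
  2: 4, 6, 7
  3: 4, 6, 7

Step 2: Greedily match left vertices, then look for augmenting paths:
  Match 1 -- 5
  Match 2 -- 4
  Match 3 -- 6
  No augmenting path remains.

Step 3: Verify this is maximum:
  Matching size 3 = min(|L|, |R|) = min(3, 4), which is an upper bound, so this matching is maximum.

Maximum matching: {(1,5), (2,4), (3,6)}
Size: 3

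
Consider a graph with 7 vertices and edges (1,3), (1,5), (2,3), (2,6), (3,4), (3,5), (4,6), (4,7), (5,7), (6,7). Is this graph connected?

Step 1: Build adjacency list from edges:
  1: 3, 5
  2: 3, 6
  3: 1, 2, 4, 5
  4: 3, 6, 7
  5: 1, 3, 7
  6: 2, 4, 7
  7: 4, 5, 6

Step 2: Run BFS/DFS from vertex 1:
  Visited: {1, 3, 5, 2, 4, 7, 6}
  Reached 7 of 7 vertices

Step 3: All 7 vertices reached from vertex 1, so the graph is connected.
Answer: Yes, the graph is connected.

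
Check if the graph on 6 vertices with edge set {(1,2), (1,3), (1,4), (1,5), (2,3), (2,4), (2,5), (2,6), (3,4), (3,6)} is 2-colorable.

Step 1: Attempt 2-coloring using BFS:
  Start at vertex 1, assign color 0
  Color vertex 2 with color 1 (neighbor of 1)
  Color vertex 3 with color 1 (neighbor of 1)
  Color vertex 4 with color 1 (neighbor of 1)
  Color vertex 5 with color 1 (neighbor of 1)

Step 2: Conflict found! Vertices 2 and 3 are adjacent but have the same color.
This means the graph contains an odd cycle.

The graph is NOT bipartite.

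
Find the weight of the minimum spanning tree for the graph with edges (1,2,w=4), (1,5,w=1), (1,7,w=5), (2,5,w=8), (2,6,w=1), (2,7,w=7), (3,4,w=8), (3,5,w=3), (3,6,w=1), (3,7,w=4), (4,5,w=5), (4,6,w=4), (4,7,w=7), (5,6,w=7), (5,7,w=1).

Apply Kruskal's algorithm (sort edges by weight, add if no cycle):

Sorted edges by weight:
  (1,5) w=1
  (2,6) w=1
  (3,6) w=1
  (5,7) w=1
  (3,5) w=3
  (1,2) w=4
  (3,7) w=4
  (4,6) w=4
  (1,7) w=5
  (4,5) w=5
  (2,7) w=7
  (4,7) w=7
  (5,6) w=7
  (2,5) w=8
  (3,4) w=8

Add edge (1,5) w=1 -- no cycle. Running total: 1
Add edge (2,6) w=1 -- no cycle. Running total: 2
Add edge (3,6) w=1 -- no cycle. Running total: 3
Add edge (5,7) w=1 -- no cycle. Running total: 4
Add edge (3,5) w=3 -- no cycle. Running total: 7
Skip edge (1,2) w=4 -- would create cycle
Skip edge (3,7) w=4 -- would create cycle
Add edge (4,6) w=4 -- no cycle. Running total: 11

MST edges: (1,5,w=1), (2,6,w=1), (3,6,w=1), (5,7,w=1), (3,5,w=3), (4,6,w=4)
Total MST weight: 1 + 1 + 1 + 1 + 3 + 4 = 11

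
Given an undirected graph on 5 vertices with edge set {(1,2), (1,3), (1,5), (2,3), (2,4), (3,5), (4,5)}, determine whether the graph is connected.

Step 1: Build adjacency list from edges:
  1: 2, 3, 5
  2: 1, 3, 4
  3: 1, 2, 5
  4: 2, 5
  5: 1, 3, 4

Step 2: Run BFS/DFS from vertex 1:
  Visited: {1, 2, 3, 5, 4}
  Reached 5 of 5 vertices

Step 3: All 5 vertices reached from vertex 1, so the graph is connected.
Answer: Yes, the graph is connected.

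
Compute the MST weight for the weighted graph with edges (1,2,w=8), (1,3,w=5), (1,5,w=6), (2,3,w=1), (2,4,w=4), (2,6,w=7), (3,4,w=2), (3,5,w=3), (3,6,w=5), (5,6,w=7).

Apply Kruskal's algorithm (sort edges by weight, add if no cycle):

Sorted edges by weight:
  (2,3) w=1
  (3,4) w=2
  (3,5) w=3
  (2,4) w=4
  (1,3) w=5
  (3,6) w=5
  (1,5) w=6
  (2,6) w=7
  (5,6) w=7
  (1,2) w=8

Add edge (2,3) w=1 -- no cycle. Running total: 1
Add edge (3,4) w=2 -- no cycle. Running total: 3
Add edge (3,5) w=3 -- no cycle. Running total: 6
Skip edge (2,4) w=4 -- would create cycle
Add edge (1,3) w=5 -- no cycle. Running total: 11
Add edge (3,6) w=5 -- no cycle. Running total: 16

MST edges: (2,3,w=1), (3,4,w=2), (3,5,w=3), (1,3,w=5), (3,6,w=5)
Total MST weight: 1 + 2 + 3 + 5 + 5 = 16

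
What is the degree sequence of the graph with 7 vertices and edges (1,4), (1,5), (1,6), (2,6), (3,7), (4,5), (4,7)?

Step 1: Count edges incident to each vertex:
  deg(1) = 3 (neighbors: 4, 5, 6)
  deg(2) = 1 (neighbors: 6)
  deg(3) = 1 (neighbors: 7)
  deg(4) = 3 (neighbors: 1, 5, 7)
  deg(5) = 2 (neighbors: 1, 4)
  deg(6) = 2 (neighbors: 1, 2)
  deg(7) = 2 (neighbors: 3, 4)

Step 2: Sort degrees in non-increasing order:
  Degrees: [3, 1, 1, 3, 2, 2, 2] -> sorted: [3, 3, 2, 2, 2, 1, 1]

Degree sequence: [3, 3, 2, 2, 2, 1, 1]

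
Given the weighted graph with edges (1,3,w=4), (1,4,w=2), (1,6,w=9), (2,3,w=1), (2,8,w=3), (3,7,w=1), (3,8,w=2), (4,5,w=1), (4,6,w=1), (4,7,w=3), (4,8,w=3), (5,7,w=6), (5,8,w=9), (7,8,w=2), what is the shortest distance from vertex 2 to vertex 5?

Step 1: Build adjacency list with weights:
  1: 3(w=4), 4(w=2), 6(w=9)
  2: 3(w=1), 8(w=3)
  3: 1(w=4), 2(w=1), 7(w=1), 8(w=2)
  4: 1(w=2), 5(w=1), 6(w=1), 7(w=3), 8(w=3)
  5: 4(w=1), 7(w=6), 8(w=9)
  6: 1(w=9), 4(w=1)
  7: 3(w=1), 4(w=3), 5(w=6), 8(w=2)
  8: 2(w=3), 3(w=2), 4(w=3), 5(w=9), 7(w=2)

Step 2: Apply Dijkstra's algorithm from vertex 2:
  Visit vertex 2 (distance=0)
    Update dist[3] = 1
    Update dist[8] = 3
  Visit vertex 3 (distance=1)
    Update dist[1] = 5
    Update dist[7] = 2
  Visit vertex 7 (distance=2)
    Update dist[4] = 5
    Update dist[5] = 8
  Visit vertex 8 (distance=3)
  Visit vertex 1 (distance=5)
    Update dist[6] = 14
  Visit vertex 4 (distance=5)
    Update dist[5] = 6
    Update dist[6] = 6
  Visit vertex 5 (distance=6)

Step 3: Shortest path: 2 -> 3 -> 7 -> 4 -> 5
Total weight: 1 + 1 + 3 + 1 = 6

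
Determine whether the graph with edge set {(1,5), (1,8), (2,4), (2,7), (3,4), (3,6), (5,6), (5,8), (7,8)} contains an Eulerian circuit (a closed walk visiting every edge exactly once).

Step 1: Find the degree of each vertex:
  deg(1) = 2
  deg(2) = 2
  deg(3) = 2
  deg(4) = 2
  deg(5) = 3
  deg(6) = 2
  deg(7) = 2
  deg(8) = 3

Step 2: Count vertices with odd degree:
  Odd-degree vertices: 5, 8 (2 total)

Step 3: Apply Euler's theorem:
  - Eulerian circuit exists iff graph is connected and all vertices have even degree
  - Eulerian path exists iff graph is connected and has 0 or 2 odd-degree vertices

Graph is connected with exactly 2 odd-degree vertices (5, 8).
Eulerian path exists (starting and ending at the odd-degree vertices), but no Eulerian circuit.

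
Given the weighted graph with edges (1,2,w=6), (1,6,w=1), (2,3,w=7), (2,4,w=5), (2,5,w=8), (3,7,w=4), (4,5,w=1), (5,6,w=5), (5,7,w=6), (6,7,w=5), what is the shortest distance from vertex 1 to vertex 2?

Step 1: Build adjacency list with weights:
  1: 2(w=6), 6(w=1)
  2: 1(w=6), 3(w=7), 4(w=5), 5(w=8)
  3: 2(w=7), 7(w=4)
  4: 2(w=5), 5(w=1)
  5: 2(w=8), 4(w=1), 6(w=5), 7(w=6)
  6: 1(w=1), 5(w=5), 7(w=5)
  7: 3(w=4), 5(w=6), 6(w=5)

Step 2: Apply Dijkstra's algorithm from vertex 1:
  Visit vertex 1 (distance=0)
    Update dist[2] = 6
    Update dist[6] = 1
  Visit vertex 6 (distance=1)
    Update dist[5] = 6
    Update dist[7] = 6
  Visit vertex 2 (distance=6)
    Update dist[3] = 13
    Update dist[4] = 11

Step 3: Shortest path: 1 -> 2
Total weight: 6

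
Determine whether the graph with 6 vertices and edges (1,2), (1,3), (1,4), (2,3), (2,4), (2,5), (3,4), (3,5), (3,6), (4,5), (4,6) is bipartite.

Step 1: Attempt 2-coloring using BFS:
  Start at vertex 1, assign color 0
  Color vertex 2 with color 1 (neighbor of 1)
  Color vertex 3 with color 1 (neighbor of 1)
  Color vertex 4 with color 1 (neighbor of 1)

Step 2: Conflict found! Vertices 2 and 3 are adjacent but have the same color.
This means the graph contains an odd cycle.

The graph is NOT bipartite.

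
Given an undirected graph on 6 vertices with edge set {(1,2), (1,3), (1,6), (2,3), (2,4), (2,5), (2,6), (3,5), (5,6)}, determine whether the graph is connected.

Step 1: Build adjacency list from edges:
  1: 2, 3, 6
  2: 1, 3, 4, 5, 6
  3: 1, 2, 5
  4: 2
  5: 2, 3, 6
  6: 1, 2, 5

Step 2: Run BFS/DFS from vertex 1:
  Visited: {1, 2, 3, 6, 4, 5}
  Reached 6 of 6 vertices

Step 3: All 6 vertices reached from vertex 1, so the graph is connected.
Answer: Yes, the graph is connected.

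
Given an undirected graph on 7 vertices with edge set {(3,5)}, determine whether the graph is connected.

Step 1: Build adjacency list from edges:
  1: (none)
  2: (none)
  3: 5
  4: (none)
  5: 3
  6: (none)
  7: (none)

Step 2: Run BFS/DFS from vertex 1:
  Visited: {1}
  Reached 1 of 7 vertices

Step 3: Only 1 of 7 vertices reached. Graph is disconnected.
Connected components: {1}, {2}, {3, 5}, {4}, {6}, {7}
Answer: No, the graph is not connected (6 components).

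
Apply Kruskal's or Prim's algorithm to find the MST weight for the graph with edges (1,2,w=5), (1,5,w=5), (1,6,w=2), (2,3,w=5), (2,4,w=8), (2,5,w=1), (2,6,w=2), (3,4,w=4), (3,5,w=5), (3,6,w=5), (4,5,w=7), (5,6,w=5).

Apply Kruskal's algorithm (sort edges by weight, add if no cycle):

Sorted edges by weight:
  (2,5) w=1
  (1,6) w=2
  (2,6) w=2
  (3,4) w=4
  (1,2) w=5
  (1,5) w=5
  (2,3) w=5
  (3,5) w=5
  (3,6) w=5
  (5,6) w=5
  (4,5) w=7
  (2,4) w=8

Add edge (2,5) w=1 -- no cycle. Running total: 1
Add edge (1,6) w=2 -- no cycle. Running total: 3
Add edge (2,6) w=2 -- no cycle. Running total: 5
Add edge (3,4) w=4 -- no cycle. Running total: 9
Skip edge (1,2) w=5 -- would create cycle
Skip edge (1,5) w=5 -- would create cycle
Add edge (2,3) w=5 -- no cycle. Running total: 14

MST edges: (2,5,w=1), (1,6,w=2), (2,6,w=2), (3,4,w=4), (2,3,w=5)
Total MST weight: 1 + 2 + 2 + 4 + 5 = 14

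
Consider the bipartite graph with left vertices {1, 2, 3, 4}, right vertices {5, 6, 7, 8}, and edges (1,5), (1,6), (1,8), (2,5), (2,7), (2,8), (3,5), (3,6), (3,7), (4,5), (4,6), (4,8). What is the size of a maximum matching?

Step 1: List the neighbors of each left vertex:
  1: 5, 6, 8
  2: 5, 7, 8
  3: 5, 6, 7
  4: 5, 6, 8

Step 2: Greedily match left vertices, then look for augmenting paths:
  Match 1 -- 5
  Match 2 -- 7
  Match 3 -- 6
  Match 4 -- 8
  No augmenting path remains.

Step 3: Verify this is maximum:
  Matching size 4 = min(|L|, |R|) = min(4, 4), which is an upper bound, so this matching is maximum.

Maximum matching: {(1,5), (2,7), (3,6), (4,8)}
Size: 4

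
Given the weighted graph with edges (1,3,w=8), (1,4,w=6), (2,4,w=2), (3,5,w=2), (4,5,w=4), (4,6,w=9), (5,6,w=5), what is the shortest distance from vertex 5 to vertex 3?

Step 1: Build adjacency list with weights:
  1: 3(w=8), 4(w=6)
  2: 4(w=2)
  3: 1(w=8), 5(w=2)
  4: 1(w=6), 2(w=2), 5(w=4), 6(w=9)
  5: 3(w=2), 4(w=4), 6(w=5)
  6: 4(w=9), 5(w=5)

Step 2: Apply Dijkstra's algorithm from vertex 5:
  Visit vertex 5 (distance=0)
    Update dist[3] = 2
    Update dist[4] = 4
    Update dist[6] = 5
  Visit vertex 3 (distance=2)
    Update dist[1] = 10

Step 3: Shortest path: 5 -> 3
Total weight: 2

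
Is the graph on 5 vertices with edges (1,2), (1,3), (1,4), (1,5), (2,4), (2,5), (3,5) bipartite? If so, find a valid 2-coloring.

Step 1: Attempt 2-coloring using BFS:
  Start at vertex 1, assign color 0
  Color vertex 2 with color 1 (neighbor of 1)
  Color vertex 3 with color 1 (neighbor of 1)
  Color vertex 4 with color 1 (neighbor of 1)
  Color vertex 5 with color 1 (neighbor of 1)

Step 2: Conflict found! Vertices 2 and 4 are adjacent but have the same color.
This means the graph contains an odd cycle.

The graph is NOT bipartite.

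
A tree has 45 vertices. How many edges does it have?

A tree on n vertices always has exactly n - 1 edges.
For n = 45: edges = 45 - 1 = 44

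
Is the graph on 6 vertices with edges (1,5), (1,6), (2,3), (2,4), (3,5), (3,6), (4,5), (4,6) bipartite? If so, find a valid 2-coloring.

Step 1: Attempt 2-coloring using BFS:
  Start at vertex 1, assign color 0
  Color vertex 5 with color 1 (neighbor of 1)
  Color vertex 6 with color 1 (neighbor of 1)
  Color vertex 3 with color 0 (neighbor of 5)
  Color vertex 4 with color 0 (neighbor of 5)
  Color vertex 2 with color 1 (neighbor of 3)

Step 2: 2-coloring succeeded. No conflicts found.
  Set A (color 0): {1, 3, 4}
  Set B (color 1): {2, 5, 6}

The graph is bipartite with partition {1, 3, 4}, {2, 5, 6}.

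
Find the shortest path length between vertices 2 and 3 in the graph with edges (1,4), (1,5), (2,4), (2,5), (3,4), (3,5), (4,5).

Step 1: Build adjacency list:
  1: 4, 5
  2: 4, 5
  3: 4, 5
  4: 1, 2, 3, 5
  5: 1, 2, 3, 4

Step 2: BFS from vertex 2 to find shortest path to 3:
  vertex 4 reached at distance 1
  vertex 5 reached at distance 1
  vertex 1 reached at distance 2
  vertex 3 reached at distance 2

Step 3: Shortest path: 2 -> 4 -> 3
Path length: 2 edges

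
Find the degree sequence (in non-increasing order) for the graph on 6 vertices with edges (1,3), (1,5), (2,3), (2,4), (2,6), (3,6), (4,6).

Step 1: Count edges incident to each vertex:
  deg(1) = 2 (neighbors: 3, 5)
  deg(2) = 3 (neighbors: 3, 4, 6)
  deg(3) = 3 (neighbors: 1, 2, 6)
  deg(4) = 2 (neighbors: 2, 6)
  deg(5) = 1 (neighbors: 1)
  deg(6) = 3 (neighbors: 2, 3, 4)

Step 2: Sort degrees in non-increasing order:
  Degrees: [2, 3, 3, 2, 1, 3] -> sorted: [3, 3, 3, 2, 2, 1]

Degree sequence: [3, 3, 3, 2, 2, 1]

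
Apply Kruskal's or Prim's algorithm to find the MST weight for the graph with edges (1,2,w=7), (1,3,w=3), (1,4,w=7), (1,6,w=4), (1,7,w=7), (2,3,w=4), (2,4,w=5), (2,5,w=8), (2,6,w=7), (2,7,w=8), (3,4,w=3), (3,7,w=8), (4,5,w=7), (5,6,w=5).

Apply Kruskal's algorithm (sort edges by weight, add if no cycle):

Sorted edges by weight:
  (1,3) w=3
  (3,4) w=3
  (1,6) w=4
  (2,3) w=4
  (2,4) w=5
  (5,6) w=5
  (1,7) w=7
  (1,4) w=7
  (1,2) w=7
  (2,6) w=7
  (4,5) w=7
  (2,5) w=8
  (2,7) w=8
  (3,7) w=8

Add edge (1,3) w=3 -- no cycle. Running total: 3
Add edge (3,4) w=3 -- no cycle. Running total: 6
Add edge (1,6) w=4 -- no cycle. Running total: 10
Add edge (2,3) w=4 -- no cycle. Running total: 14
Skip edge (2,4) w=5 -- would create cycle
Add edge (5,6) w=5 -- no cycle. Running total: 19
Add edge (1,7) w=7 -- no cycle. Running total: 26

MST edges: (1,3,w=3), (3,4,w=3), (1,6,w=4), (2,3,w=4), (5,6,w=5), (1,7,w=7)
Total MST weight: 3 + 3 + 4 + 4 + 5 + 7 = 26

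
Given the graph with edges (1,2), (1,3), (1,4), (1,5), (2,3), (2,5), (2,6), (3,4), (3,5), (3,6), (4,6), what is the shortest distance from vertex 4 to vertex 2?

Step 1: Build adjacency list:
  1: 2, 3, 4, 5
  2: 1, 3, 5, 6
  3: 1, 2, 4, 5, 6
  4: 1, 3, 6
  5: 1, 2, 3
  6: 2, 3, 4

Step 2: BFS from vertex 4 to find shortest path to 2:
  vertex 1 reached at distance 1
  vertex 3 reached at distance 1
  vertex 6 reached at distance 1
  vertex 2 reached at distance 2

Step 3: Shortest path: 4 -> 6 -> 2
Path length: 2 edges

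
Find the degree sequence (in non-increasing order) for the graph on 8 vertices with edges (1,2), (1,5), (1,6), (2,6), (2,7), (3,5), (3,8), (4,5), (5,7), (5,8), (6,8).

Step 1: Count edges incident to each vertex:
  deg(1) = 3 (neighbors: 2, 5, 6)
  deg(2) = 3 (neighbors: 1, 6, 7)
  deg(3) = 2 (neighbors: 5, 8)
  deg(4) = 1 (neighbors: 5)
  deg(5) = 5 (neighbors: 1, 3, 4, 7, 8)
  deg(6) = 3 (neighbors: 1, 2, 8)
  deg(7) = 2 (neighbors: 2, 5)
  deg(8) = 3 (neighbors: 3, 5, 6)

Step 2: Sort degrees in non-increasing order:
  Degrees: [3, 3, 2, 1, 5, 3, 2, 3] -> sorted: [5, 3, 3, 3, 3, 2, 2, 1]

Degree sequence: [5, 3, 3, 3, 3, 2, 2, 1]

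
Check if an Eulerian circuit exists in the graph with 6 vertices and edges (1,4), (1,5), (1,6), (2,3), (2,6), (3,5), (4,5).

Step 1: Find the degree of each vertex:
  deg(1) = 3
  deg(2) = 2
  deg(3) = 2
  deg(4) = 2
  deg(5) = 3
  deg(6) = 2

Step 2: Count vertices with odd degree:
  Odd-degree vertices: 1, 5 (2 total)

Step 3: Apply Euler's theorem:
  - Eulerian circuit exists iff graph is connected and all vertices have even degree
  - Eulerian path exists iff graph is connected and has 0 or 2 odd-degree vertices

Graph is connected with exactly 2 odd-degree vertices (1, 5).
Eulerian path exists (starting and ending at the odd-degree vertices), but no Eulerian circuit.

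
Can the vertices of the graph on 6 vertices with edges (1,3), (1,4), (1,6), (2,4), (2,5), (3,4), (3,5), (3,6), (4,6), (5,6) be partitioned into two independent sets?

Step 1: Attempt 2-coloring using BFS:
  Start at vertex 1, assign color 0
  Color vertex 3 with color 1 (neighbor of 1)
  Color vertex 4 with color 1 (neighbor of 1)
  Color vertex 6 with color 1 (neighbor of 1)

Step 2: Conflict found! Vertices 3 and 4 are adjacent but have the same color.
This means the graph contains an odd cycle.

The graph is NOT bipartite.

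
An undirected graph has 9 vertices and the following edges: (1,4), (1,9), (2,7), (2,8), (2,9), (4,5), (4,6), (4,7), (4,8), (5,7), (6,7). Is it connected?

Step 1: Build adjacency list from edges:
  1: 4, 9
  2: 7, 8, 9
  3: (none)
  4: 1, 5, 6, 7, 8
  5: 4, 7
  6: 4, 7
  7: 2, 4, 5, 6
  8: 2, 4
  9: 1, 2

Step 2: Run BFS/DFS from vertex 1:
  Visited: {1, 4, 9, 5, 6, 7, 8, 2}
  Reached 8 of 9 vertices

Step 3: Only 8 of 9 vertices reached. Graph is disconnected.
Connected components: {1, 2, 4, 5, 6, 7, 8, 9}, {3}
Answer: No, the graph is not connected (2 components).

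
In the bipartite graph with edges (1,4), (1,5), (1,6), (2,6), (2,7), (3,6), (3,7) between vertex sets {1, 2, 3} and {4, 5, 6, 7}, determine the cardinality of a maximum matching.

Step 1: List the neighbors of each left vertex:
  1: 4, 5, 6
  2: 6, 7
  3: 6, 7

Step 2: Greedily match left vertices, then look for augmenting paths:
  Match 1 -- 4
  Match 2 -- 6
  Match 3 -- 7
  No augmenting path remains.

Step 3: Verify this is maximum:
  Matching size 3 = min(|L|, |R|) = min(3, 4), which is an upper bound, so this matching is maximum.

Maximum matching: {(1,4), (2,6), (3,7)}
Size: 3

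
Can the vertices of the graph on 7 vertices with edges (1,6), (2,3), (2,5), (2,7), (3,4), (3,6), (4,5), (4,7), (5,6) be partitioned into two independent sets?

Step 1: Attempt 2-coloring using BFS:
  Start at vertex 1, assign color 0
  Color vertex 6 with color 1 (neighbor of 1)
  Color vertex 3 with color 0 (neighbor of 6)
  Color vertex 5 with color 0 (neighbor of 6)
  Color vertex 2 with color 1 (neighbor of 3)
  Color vertex 4 with color 1 (neighbor of 3)
  Color vertex 7 with color 0 (neighbor of 2)

Step 2: 2-coloring succeeded. No conflicts found.
  Set A (color 0): {1, 3, 5, 7}
  Set B (color 1): {2, 4, 6}

The graph is bipartite with partition {1, 3, 5, 7}, {2, 4, 6}.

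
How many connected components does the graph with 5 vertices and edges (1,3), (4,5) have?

Step 1: Build adjacency list from edges:
  1: 3
  2: (none)
  3: 1
  4: 5
  5: 4

Step 2: Run BFS/DFS from vertex 1:
  Visited: {1, 3}
  Reached 2 of 5 vertices

Step 3: Only 2 of 5 vertices reached. Graph is disconnected.
Connected components: {1, 3}, {2}, {4, 5}
Number of connected components: 3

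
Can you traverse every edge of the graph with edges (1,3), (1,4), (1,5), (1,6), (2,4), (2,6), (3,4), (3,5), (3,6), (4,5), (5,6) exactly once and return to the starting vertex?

Step 1: Find the degree of each vertex:
  deg(1) = 4
  deg(2) = 2
  deg(3) = 4
  deg(4) = 4
  deg(5) = 4
  deg(6) = 4

Step 2: Count vertices with odd degree:
  All vertices have even degree (0 odd-degree vertices)

Step 3: Apply Euler's theorem:
  - Eulerian circuit exists iff graph is connected and all vertices have even degree
  - Eulerian path exists iff graph is connected and has 0 or 2 odd-degree vertices

Graph is connected with 0 odd-degree vertices.
Both Eulerian circuit and Eulerian path exist.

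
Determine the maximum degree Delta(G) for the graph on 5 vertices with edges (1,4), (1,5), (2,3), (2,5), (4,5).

Step 1: Count edges incident to each vertex:
  deg(1) = 2 (neighbors: 4, 5)
  deg(2) = 2 (neighbors: 3, 5)
  deg(3) = 1 (neighbors: 2)
  deg(4) = 2 (neighbors: 1, 5)
  deg(5) = 3 (neighbors: 1, 2, 4)

Step 2: Find maximum:
  max(2, 2, 1, 2, 3) = 3 (vertex 5)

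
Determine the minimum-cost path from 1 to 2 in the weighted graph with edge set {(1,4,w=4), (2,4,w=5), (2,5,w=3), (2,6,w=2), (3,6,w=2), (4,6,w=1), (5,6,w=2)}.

Step 1: Build adjacency list with weights:
  1: 4(w=4)
  2: 4(w=5), 5(w=3), 6(w=2)
  3: 6(w=2)
  4: 1(w=4), 2(w=5), 6(w=1)
  5: 2(w=3), 6(w=2)
  6: 2(w=2), 3(w=2), 4(w=1), 5(w=2)

Step 2: Apply Dijkstra's algorithm from vertex 1:
  Visit vertex 1 (distance=0)
    Update dist[4] = 4
  Visit vertex 4 (distance=4)
    Update dist[2] = 9
    Update dist[6] = 5
  Visit vertex 6 (distance=5)
    Update dist[2] = 7
    Update dist[3] = 7
    Update dist[5] = 7
  Visit vertex 2 (distance=7)

Step 3: Shortest path: 1 -> 4 -> 6 -> 2
Total weight: 4 + 1 + 2 = 7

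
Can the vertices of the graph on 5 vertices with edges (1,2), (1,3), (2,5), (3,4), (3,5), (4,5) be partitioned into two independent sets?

Step 1: Attempt 2-coloring using BFS:
  Start at vertex 1, assign color 0
  Color vertex 2 with color 1 (neighbor of 1)
  Color vertex 3 with color 1 (neighbor of 1)
  Color vertex 5 with color 0 (neighbor of 2)
  Color vertex 4 with color 0 (neighbor of 3)

Step 2: Conflict found! Vertices 5 and 4 are adjacent but have the same color.
This means the graph contains an odd cycle.

The graph is NOT bipartite.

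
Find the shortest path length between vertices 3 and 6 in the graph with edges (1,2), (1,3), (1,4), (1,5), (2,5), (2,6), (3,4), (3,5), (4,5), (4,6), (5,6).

Step 1: Build adjacency list:
  1: 2, 3, 4, 5
  2: 1, 5, 6
  3: 1, 4, 5
  4: 1, 3, 5, 6
  5: 1, 2, 3, 4, 6
  6: 2, 4, 5

Step 2: BFS from vertex 3 to find shortest path to 6:
  vertex 1 reached at distance 1
  vertex 4 reached at distance 1
  vertex 5 reached at distance 1
  vertex 2 reached at distance 2
  vertex 6 reached at distance 2

Step 3: Shortest path: 3 -> 5 -> 6
Path length: 2 edges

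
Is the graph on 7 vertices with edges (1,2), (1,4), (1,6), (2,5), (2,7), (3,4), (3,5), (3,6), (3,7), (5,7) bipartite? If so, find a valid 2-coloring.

Step 1: Attempt 2-coloring using BFS:
  Start at vertex 1, assign color 0
  Color vertex 2 with color 1 (neighbor of 1)
  Color vertex 4 with color 1 (neighbor of 1)
  Color vertex 6 with color 1 (neighbor of 1)
  Color vertex 5 with color 0 (neighbor of 2)
  Color vertex 7 with color 0 (neighbor of 2)
  Color vertex 3 with color 0 (neighbor of 4)

Step 2: Conflict found! Vertices 5 and 3 are adjacent but have the same color.
This means the graph contains an odd cycle.

The graph is NOT bipartite.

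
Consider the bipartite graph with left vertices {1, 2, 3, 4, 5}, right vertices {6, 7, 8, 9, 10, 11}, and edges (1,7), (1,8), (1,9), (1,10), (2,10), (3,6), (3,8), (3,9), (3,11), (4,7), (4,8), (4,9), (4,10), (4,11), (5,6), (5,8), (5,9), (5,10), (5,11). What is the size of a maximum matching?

Step 1: List the neighbors of each left vertex:
  1: 7, 8, 9, 10
  2: 10
  3: 6, 8, 9, 11
  4: 7, 8, 9, 10, 11
  5: 6, 8, 9, 10, 11

Step 2: Greedily match left vertices, then look for augmenting paths:
  Match 1 -- 7
  Match 2 -- 10
  Match 3 -- 6
  Match 4 -- 8
  Match 5 -- 9
  No augmenting path remains.

Step 3: Verify this is maximum:
  Matching size 5 = min(|L|, |R|) = min(5, 6), which is an upper bound, so this matching is maximum.

Maximum matching: {(1,7), (2,10), (3,6), (4,8), (5,9)}
Size: 5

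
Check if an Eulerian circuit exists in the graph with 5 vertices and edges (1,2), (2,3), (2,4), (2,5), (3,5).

Step 1: Find the degree of each vertex:
  deg(1) = 1
  deg(2) = 4
  deg(3) = 2
  deg(4) = 1
  deg(5) = 2

Step 2: Count vertices with odd degree:
  Odd-degree vertices: 1, 4 (2 total)

Step 3: Apply Euler's theorem:
  - Eulerian circuit exists iff graph is connected and all vertices have even degree
  - Eulerian path exists iff graph is connected and has 0 or 2 odd-degree vertices

Graph is connected with exactly 2 odd-degree vertices (1, 4).
Eulerian path exists (starting and ending at the odd-degree vertices), but no Eulerian circuit.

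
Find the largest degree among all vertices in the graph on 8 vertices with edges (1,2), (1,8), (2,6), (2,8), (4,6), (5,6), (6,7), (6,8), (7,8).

Step 1: Count edges incident to each vertex:
  deg(1) = 2 (neighbors: 2, 8)
  deg(2) = 3 (neighbors: 1, 6, 8)
  deg(3) = 0 (neighbors: none)
  deg(4) = 1 (neighbors: 6)
  deg(5) = 1 (neighbors: 6)
  deg(6) = 5 (neighbors: 2, 4, 5, 7, 8)
  deg(7) = 2 (neighbors: 6, 8)
  deg(8) = 4 (neighbors: 1, 2, 6, 7)

Step 2: Find maximum:
  max(2, 3, 0, 1, 1, 5, 2, 4) = 5 (vertex 6)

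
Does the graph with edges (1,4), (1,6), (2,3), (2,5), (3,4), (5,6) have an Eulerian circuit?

Step 1: Find the degree of each vertex:
  deg(1) = 2
  deg(2) = 2
  deg(3) = 2
  deg(4) = 2
  deg(5) = 2
  deg(6) = 2

Step 2: Count vertices with odd degree:
  All vertices have even degree (0 odd-degree vertices)

Step 3: Apply Euler's theorem:
  - Eulerian circuit exists iff graph is connected and all vertices have even degree
  - Eulerian path exists iff graph is connected and has 0 or 2 odd-degree vertices

Graph is connected with 0 odd-degree vertices.
Both Eulerian circuit and Eulerian path exist.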